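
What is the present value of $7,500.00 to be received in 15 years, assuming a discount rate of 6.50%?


Present value formula: PV = FV / (1 + r)^t
PV = $7,500.00 / (1 + 0.065)^15
PV = $7,500.00 / 2.571841
PV = $2,916.20

PV = FV / (1 + r)^t = $2,916.20


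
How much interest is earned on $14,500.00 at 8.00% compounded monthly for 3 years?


Compound interest earned = final amount − principal.
A = P(1 + r/n)^(nt) = $14,500.00 × (1 + 0.08/12)^(12 × 3) = $18,418.44
Interest = A − P = $18,418.44 − $14,500.00 = $3,918.44

Interest = A - P = $3,918.44


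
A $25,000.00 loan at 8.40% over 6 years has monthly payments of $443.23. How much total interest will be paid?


Total paid over the life of the loan = PMT × n.
Total paid = $443.23 × 72 = $31,912.56
Total interest = total paid − principal = $31,912.56 − $25,000.00 = $6,912.56

Total interest = (PMT × n) - PV = $6,912.56


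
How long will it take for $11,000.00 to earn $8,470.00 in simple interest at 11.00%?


Rearrange the simple interest formula for t:
I = P × r × t  ⇒  t = I / (P × r)
t = $8,470.00 / ($11,000.00 × 0.11)
t = 7

t = I/(P×r) = 7 years


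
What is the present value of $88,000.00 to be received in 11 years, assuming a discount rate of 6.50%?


Present value formula: PV = FV / (1 + r)^t
PV = $88,000.00 / (1 + 0.065)^11
PV = $88,000.00 / 1.9991514
PV = $44,018.68

PV = FV / (1 + r)^t = $44,018.68


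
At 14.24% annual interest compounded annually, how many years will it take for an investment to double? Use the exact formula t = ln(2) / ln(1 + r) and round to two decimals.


Doubling condition: (1 + r)^t = 2
Take ln of both sides: t × ln(1 + r) = ln(2)
t = ln(2) / ln(1 + r)
t = 0.693147 / 0.133131
t = 5.21

t = ln(2) / ln(1 + r) = 5.21 years


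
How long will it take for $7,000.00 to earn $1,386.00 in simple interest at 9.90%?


Rearrange the simple interest formula for t:
I = P × r × t  ⇒  t = I / (P × r)
t = $1,386.00 / ($7,000.00 × 0.099)
t = 2

t = I/(P×r) = 2 years


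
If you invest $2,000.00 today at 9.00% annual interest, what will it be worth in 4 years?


Future value formula: FV = PV × (1 + r)^t
FV = $2,000.00 × (1 + 0.09)^4
FV = $2,000.00 × 1.411582
FV = $2,823.16

FV = PV × (1 + r)^t = $2,823.16


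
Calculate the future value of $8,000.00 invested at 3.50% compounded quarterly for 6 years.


Compound interest formula: A = P(1 + r/n)^(nt)
A = $8,000.00 × (1 + 0.035/4)^(4 × 6)
Growth factor: (1 + 0.035/4)^24 = 1.2325517
A = $8,000.00 × 1.2325517
A = $9,860.41

A = P(1 + r/n)^(nt) = $9,860.41


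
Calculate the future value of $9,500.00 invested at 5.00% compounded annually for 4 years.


Compound interest formula: A = P(1 + r/n)^(nt)
A = $9,500.00 × (1 + 0.05/1)^(1 × 4)
Growth factor: (1 + 0.05/1)^4 = 1.215506
A = $9,500.00 × 1.215506
A = $11,547.31

A = P(1 + r/n)^(nt) = $11,547.31


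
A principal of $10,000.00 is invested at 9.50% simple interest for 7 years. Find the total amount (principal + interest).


Total amount formula: A = P(1 + rt) = P + P·r·t
Interest: I = P × r × t = $10,000.00 × 0.095 × 7 = $6,650.00
A = P + I = $10,000.00 + $6,650.00 = $16,650.00

A = P + I = P(1 + rt) = $16,650.00


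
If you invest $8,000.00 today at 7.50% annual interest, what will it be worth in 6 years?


Future value formula: FV = PV × (1 + r)^t
FV = $8,000.00 × (1 + 0.075)^6
FV = $8,000.00 × 1.5433015
FV = $12,346.41

FV = PV × (1 + r)^t = $12,346.41


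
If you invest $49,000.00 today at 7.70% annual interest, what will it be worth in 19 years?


Future value formula: FV = PV × (1 + r)^t
FV = $49,000.00 × (1 + 0.077)^19
FV = $49,000.00 × 4.0935336
FV = $200,583.15

FV = PV × (1 + r)^t = $200,583.15


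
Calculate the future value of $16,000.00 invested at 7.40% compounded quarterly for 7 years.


Compound interest formula: A = P(1 + r/n)^(nt)
A = $16,000.00 × (1 + 0.074/4)^(4 × 7)
Growth factor: (1 + 0.074/4)^28 = 1.670740
A = $16,000.00 × 1.670740
A = $26,731.84

A = P(1 + r/n)^(nt) = $26,731.84


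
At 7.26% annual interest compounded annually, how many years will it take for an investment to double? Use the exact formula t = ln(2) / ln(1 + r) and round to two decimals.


Doubling condition: (1 + r)^t = 2
Take ln of both sides: t × ln(1 + r) = ln(2)
t = ln(2) / ln(1 + r)
t = 0.693147 / 0.070086
t = 9.89

t = ln(2) / ln(1 + r) = 9.89 years


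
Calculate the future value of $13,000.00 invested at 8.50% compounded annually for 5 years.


Compound interest formula: A = P(1 + r/n)^(nt)
A = $13,000.00 × (1 + 0.085/1)^(1 × 5)
Growth factor: (1 + 0.085/1)^5 = 1.503657
A = $13,000.00 × 1.503657
A = $19,547.54

A = P(1 + r/n)^(nt) = $19,547.54


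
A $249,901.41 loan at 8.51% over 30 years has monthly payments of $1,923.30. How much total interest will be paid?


Total paid over the life of the loan = PMT × n.
Total paid = $1,923.30 × 360 = $692,388.00
Total interest = total paid − principal = $692,388.00 − $249,901.41 = $442,486.59

Total interest = (PMT × n) - PV = $442,486.59


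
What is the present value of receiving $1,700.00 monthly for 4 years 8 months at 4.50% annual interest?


Present value of an ordinary annuity: PV = PMT × (1 − (1 + r)^(−n)) / r
Monthly rate r = 0.045/12 = 0.00375, n = 56
PV = $1,700.00 × (1 − (1 + 0.045/12)^(−56)) / (0.045/12)
PV = $1,700.00 × 50.425952
PV = $85,724.12

PV = PMT × (1-(1+r)^(-n))/r = $85,724.12


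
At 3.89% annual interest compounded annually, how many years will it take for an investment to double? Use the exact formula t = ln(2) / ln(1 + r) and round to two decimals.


Doubling condition: (1 + r)^t = 2
Take ln of both sides: t × ln(1 + r) = ln(2)
t = ln(2) / ln(1 + r)
t = 0.693147 / 0.038162
t = 18.16

t = ln(2) / ln(1 + r) = 18.16 years


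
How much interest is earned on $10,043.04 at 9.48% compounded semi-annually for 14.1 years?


Compound interest earned = final amount − principal.
A = P(1 + r/n)^(nt) = $10,043.04 × (1 + 0.0948/2)^(2 × 14.1) = $37,071.46
Interest = A − P = $37,071.46 − $10,043.04 = $27,028.42

Interest = A - P = $27,028.42


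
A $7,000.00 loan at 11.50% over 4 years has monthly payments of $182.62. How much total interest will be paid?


Total paid over the life of the loan = PMT × n.
Total paid = $182.62 × 48 = $8,765.76
Total interest = total paid − principal = $8,765.76 − $7,000.00 = $1,765.76

Total interest = (PMT × n) - PV = $1,765.76


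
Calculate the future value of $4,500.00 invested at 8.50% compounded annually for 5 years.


Compound interest formula: A = P(1 + r/n)^(nt)
A = $4,500.00 × (1 + 0.085/1)^(1 × 5)
Growth factor: (1 + 0.085/1)^5 = 1.503657
A = $4,500.00 × 1.503657
A = $6,766.46

A = P(1 + r/n)^(nt) = $6,766.46


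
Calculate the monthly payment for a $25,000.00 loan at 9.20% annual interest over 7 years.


Loan payment formula: PMT = PV × r / (1 − (1 + r)^(−n))
Monthly rate r = 0.092/12 ≈ 0.00766667, n = 84 months
Denominator: 1 − (1 + 0.092/12)^(−84) = 0.473521
PMT = $25,000.00 × (0.092/12) / 0.473521
PMT = $404.77 per month

PMT = PV × r / (1-(1+r)^(-n)) = $404.77/month


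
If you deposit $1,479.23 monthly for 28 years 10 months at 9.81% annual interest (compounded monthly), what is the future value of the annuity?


Future value of an ordinary annuity: FV = PMT × ((1 + r)^n − 1) / r
Monthly rate r = 0.0981/12 = 0.008175, n = 346
FV = $1,479.23 × ((1 + 0.0981/12)^346 − 1) / (0.0981/12)
FV = $1,479.23 × 1923.846781
FV = $2,845,811.87

FV = PMT × ((1+r)^n - 1)/r = $2,845,811.87


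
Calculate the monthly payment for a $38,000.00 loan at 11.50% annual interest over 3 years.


Loan payment formula: PMT = PV × r / (1 − (1 + r)^(−n))
Monthly rate r = 0.115/12 ≈ 0.00958333, n = 36 months
Denominator: 1 − (1 + 0.115/12)^(−36) = 0.290615
PMT = $38,000.00 × (0.115/12) / 0.290615
PMT = $1,253.09 per month

PMT = PV × r / (1-(1+r)^(-n)) = $1,253.09/month


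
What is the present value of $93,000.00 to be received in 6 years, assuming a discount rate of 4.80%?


Present value formula: PV = FV / (1 + r)^t
PV = $93,000.00 / (1 + 0.048)^6
PV = $93,000.00 / 1.324853
PV = $70,196.47

PV = FV / (1 + r)^t = $70,196.47


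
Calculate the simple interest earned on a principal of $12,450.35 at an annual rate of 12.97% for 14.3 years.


Simple interest formula: I = P × r × t
I = $12,450.35 × 0.1297 × 14.3
I = $23,091.79

I = P × r × t = $23,091.79


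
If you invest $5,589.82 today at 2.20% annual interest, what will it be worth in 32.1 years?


Future value formula: FV = PV × (1 + r)^t
FV = $5,589.82 × (1 + 0.022)^32.1
FV = $5,589.82 × 2.010823
FV = $11,240.14

FV = PV × (1 + r)^t = $11,240.14


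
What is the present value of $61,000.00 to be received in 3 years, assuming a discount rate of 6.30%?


Present value formula: PV = FV / (1 + r)^t
PV = $61,000.00 / (1 + 0.063)^3
PV = $61,000.00 / 1.201157
PV = $50,784.37

PV = FV / (1 + r)^t = $50,784.37


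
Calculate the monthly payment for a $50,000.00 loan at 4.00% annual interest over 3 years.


Loan payment formula: PMT = PV × r / (1 − (1 + r)^(−n))
Monthly rate r = 0.04/12 ≈ 0.00333333, n = 36 months
Denominator: 1 − (1 + 0.04/12)^(−36) = 0.1129026
PMT = $50,000.00 × (0.04/12) / 0.1129026
PMT = $1,476.20 per month

PMT = PV × r / (1-(1+r)^(-n)) = $1,476.20/month


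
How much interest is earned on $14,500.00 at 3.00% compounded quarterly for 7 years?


Compound interest earned = final amount − principal.
A = P(1 + r/n)^(nt) = $14,500.00 × (1 + 0.03/4)^(4 × 7) = $17,874.32
Interest = A − P = $17,874.32 − $14,500.00 = $3,374.32

Interest = A - P = $3,374.32


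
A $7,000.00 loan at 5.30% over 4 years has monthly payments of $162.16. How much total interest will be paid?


Total paid over the life of the loan = PMT × n.
Total paid = $162.16 × 48 = $7,783.68
Total interest = total paid − principal = $7,783.68 − $7,000.00 = $783.68

Total interest = (PMT × n) - PV = $783.68


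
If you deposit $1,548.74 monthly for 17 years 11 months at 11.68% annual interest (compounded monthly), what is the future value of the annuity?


Future value of an ordinary annuity: FV = PMT × ((1 + r)^n − 1) / r
Monthly rate r = 0.1168/12 ≈ 0.00973333, n = 215
FV = $1,548.74 × ((1 + 0.1168/12)^215 − 1) / (0.1168/12)
FV = $1,548.74 × 721.735274
FV = $1,117,780.29

FV = PMT × ((1+r)^n - 1)/r = $1,117,780.29


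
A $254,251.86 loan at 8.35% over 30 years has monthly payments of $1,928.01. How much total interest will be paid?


Total paid over the life of the loan = PMT × n.
Total paid = $1,928.01 × 360 = $694,083.60
Total interest = total paid − principal = $694,083.60 − $254,251.86 = $439,831.74

Total interest = (PMT × n) - PV = $439,831.74


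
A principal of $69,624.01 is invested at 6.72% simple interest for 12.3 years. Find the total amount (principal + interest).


Total amount formula: A = P(1 + rt) = P + P·r·t
Interest: I = P × r × t = $69,624.01 × 0.0672 × 12.3 = $57,548.42
A = P + I = $69,624.01 + $57,548.42 = $127,172.43

A = P + I = P(1 + rt) = $127,172.43


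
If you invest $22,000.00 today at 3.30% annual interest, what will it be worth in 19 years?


Future value formula: FV = PV × (1 + r)^t
FV = $22,000.00 × (1 + 0.033)^19
FV = $22,000.00 × 1.853131
FV = $40,768.88

FV = PV × (1 + r)^t = $40,768.88


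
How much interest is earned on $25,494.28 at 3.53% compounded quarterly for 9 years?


Compound interest earned = final amount − principal.
A = P(1 + r/n)^(nt) = $25,494.28 × (1 + 0.0353/4)^(4 × 9) = $34,979.44
Interest = A − P = $34,979.44 − $25,494.28 = $9,485.16

Interest = A - P = $9,485.16


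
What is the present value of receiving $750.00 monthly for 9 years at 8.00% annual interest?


Present value of an ordinary annuity: PV = PMT × (1 − (1 + r)^(−n)) / r
Monthly rate r = 0.08/12 ≈ 0.00666667, n = 108
PV = $750.00 × (1 − (1 + 0.08/12)^(−108)) / (0.08/12)
PV = $750.00 × 76.812497
PV = $57,609.37

PV = PMT × (1-(1+r)^(-n))/r = $57,609.37


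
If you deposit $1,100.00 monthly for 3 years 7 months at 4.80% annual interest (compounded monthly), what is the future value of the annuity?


Future value of an ordinary annuity: FV = PMT × ((1 + r)^n − 1) / r
Monthly rate r = 0.048/12 = 0.004, n = 43
FV = $1,100.00 × ((1 + 0.048/12)^43 − 1) / (0.048/12)
FV = $1,100.00 × 46.817607
FV = $51,499.37

FV = PMT × ((1+r)^n - 1)/r = $51,499.37


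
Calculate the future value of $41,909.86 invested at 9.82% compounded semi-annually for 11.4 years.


Compound interest formula: A = P(1 + r/n)^(nt)
A = $41,909.86 × (1 + 0.0982/2)^(2 × 11.4)
Growth factor: (1 + 0.0982/2)^22.8 = 2.9828061
A = $41,909.86 × 2.9828061
A = $125,008.99

A = P(1 + r/n)^(nt) = $125,008.99


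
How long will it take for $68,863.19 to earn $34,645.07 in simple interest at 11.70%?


Rearrange the simple interest formula for t:
I = P × r × t  ⇒  t = I / (P × r)
t = $34,645.07 / ($68,863.19 × 0.117)
t = 4.3

t = I/(P×r) = 4.3 years


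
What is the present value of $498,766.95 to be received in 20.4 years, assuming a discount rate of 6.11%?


Present value formula: PV = FV / (1 + r)^t
PV = $498,766.95 / (1 + 0.0611)^20.4
PV = $498,766.95 / 3.3529634
PV = $148,754.07

PV = FV / (1 + r)^t = $148,754.07


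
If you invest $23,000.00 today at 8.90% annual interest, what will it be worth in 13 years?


Future value formula: FV = PV × (1 + r)^t
FV = $23,000.00 × (1 + 0.089)^13
FV = $23,000.00 × 3.0294406
FV = $69,677.13

FV = PV × (1 + r)^t = $69,677.13


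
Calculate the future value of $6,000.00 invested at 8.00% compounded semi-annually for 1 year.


Compound interest formula: A = P(1 + r/n)^(nt)
A = $6,000.00 × (1 + 0.08/2)^(2 × 1)
Growth factor: (1 + 0.08/2)^2 = 1.081600
A = $6,000.00 × 1.081600
A = $6,489.60

A = P(1 + r/n)^(nt) = $6,489.60


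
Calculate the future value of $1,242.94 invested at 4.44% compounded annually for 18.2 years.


Compound interest formula: A = P(1 + r/n)^(nt)
A = $1,242.94 × (1 + 0.0444/1)^(1 × 18.2)
Growth factor: (1 + 0.0444/1)^18.2 = 2.204839
A = $1,242.94 × 2.204839
A = $2,740.48

A = P(1 + r/n)^(nt) = $2,740.48


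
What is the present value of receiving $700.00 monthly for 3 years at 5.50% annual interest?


Present value of an ordinary annuity: PV = PMT × (1 − (1 + r)^(−n)) / r
Monthly rate r = 0.055/12 ≈ 0.00458333, n = 36
PV = $700.00 × (1 − (1 + 0.055/12)^(−36)) / (0.055/12)
PV = $700.00 × 33.117077
PV = $23,181.95

PV = PMT × (1-(1+r)^(-n))/r = $23,181.95


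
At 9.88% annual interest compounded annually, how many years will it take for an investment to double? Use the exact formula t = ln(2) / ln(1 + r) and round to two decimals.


Doubling condition: (1 + r)^t = 2
Take ln of both sides: t × ln(1 + r) = ln(2)
t = ln(2) / ln(1 + r)
t = 0.693147 / 0.094219
t = 7.36

t = ln(2) / ln(1 + r) = 7.36 years


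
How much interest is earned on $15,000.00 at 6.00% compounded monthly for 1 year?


Compound interest earned = final amount − principal.
A = P(1 + r/n)^(nt) = $15,000.00 × (1 + 0.06/12)^(12 × 1) = $15,925.17
Interest = A − P = $15,925.17 − $15,000.00 = $925.17

Interest = A - P = $925.17


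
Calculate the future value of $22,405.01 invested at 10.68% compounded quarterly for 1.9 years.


Compound interest formula: A = P(1 + r/n)^(nt)
A = $22,405.01 × (1 + 0.1068/4)^(4 × 1.9)
Growth factor: (1 + 0.1068/4)^7.6 = 1.2217183
A = $22,405.01 × 1.2217183
A = $27,372.61

A = P(1 + r/n)^(nt) = $27,372.61


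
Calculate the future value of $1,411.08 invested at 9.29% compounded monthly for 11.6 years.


Compound interest formula: A = P(1 + r/n)^(nt)
A = $1,411.08 × (1 + 0.0929/12)^(12 × 11.6)
Growth factor: (1 + 0.0929/12)^139.2 = 2.925572
A = $1,411.08 × 2.925572
A = $4,128.22

A = P(1 + r/n)^(nt) = $4,128.22


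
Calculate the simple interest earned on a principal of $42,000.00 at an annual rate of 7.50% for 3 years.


Simple interest formula: I = P × r × t
I = $42,000.00 × 0.075 × 3
I = $9,450.00

I = P × r × t = $9,450.00


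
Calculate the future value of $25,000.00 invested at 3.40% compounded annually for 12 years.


Compound interest formula: A = P(1 + r/n)^(nt)
A = $25,000.00 × (1 + 0.034/1)^(1 × 12)
Growth factor: (1 + 0.034/1)^12 = 1.493642
A = $25,000.00 × 1.493642
A = $37,341.05

A = P(1 + r/n)^(nt) = $37,341.05


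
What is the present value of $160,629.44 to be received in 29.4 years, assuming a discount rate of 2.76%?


Present value formula: PV = FV / (1 + r)^t
PV = $160,629.44 / (1 + 0.0276)^29.4
PV = $160,629.44 / 2.2265293
PV = $72,143.42

PV = FV / (1 + r)^t = $72,143.42


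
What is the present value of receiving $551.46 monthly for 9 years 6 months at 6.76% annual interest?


Present value of an ordinary annuity: PV = PMT × (1 − (1 + r)^(−n)) / r
Monthly rate r = 0.0676/12 ≈ 0.00563333, n = 114
PV = $551.46 × (1 − (1 + 0.0676/12)^(−114)) / (0.0676/12)
PV = $551.46 × 83.949824
PV = $46,294.97

PV = PMT × (1-(1+r)^(-n))/r = $46,294.97


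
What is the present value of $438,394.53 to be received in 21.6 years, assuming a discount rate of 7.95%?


Present value formula: PV = FV / (1 + r)^t
PV = $438,394.53 / (1 + 0.0795)^21.6
PV = $438,394.53 / 5.219263
PV = $83,995.49

PV = FV / (1 + r)^t = $83,995.49


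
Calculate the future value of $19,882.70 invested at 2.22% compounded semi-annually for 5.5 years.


Compound interest formula: A = P(1 + r/n)^(nt)
A = $19,882.70 × (1 + 0.0222/2)^(2 × 5.5)
Growth factor: (1 + 0.0222/2)^11 = 1.129107
A = $19,882.70 × 1.129107
A = $22,449.70

A = P(1 + r/n)^(nt) = $22,449.70


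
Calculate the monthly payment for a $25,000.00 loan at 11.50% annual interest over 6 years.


Loan payment formula: PMT = PV × r / (1 − (1 + r)^(−n))
Monthly rate r = 0.115/12 ≈ 0.00958333, n = 72 months
Denominator: 1 − (1 + 0.115/12)^(−72) = 0.496773
PMT = $25,000.00 × (0.115/12) / 0.496773
PMT = $482.28 per month

PMT = PV × r / (1-(1+r)^(-n)) = $482.28/month


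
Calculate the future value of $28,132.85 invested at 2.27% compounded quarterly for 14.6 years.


Compound interest formula: A = P(1 + r/n)^(nt)
A = $28,132.85 × (1 + 0.0227/4)^(4 × 14.6)
Growth factor: (1 + 0.0227/4)^58.4 = 1.3916403
A = $28,132.85 × 1.3916403
A = $39,150.81

A = P(1 + r/n)^(nt) = $39,150.81


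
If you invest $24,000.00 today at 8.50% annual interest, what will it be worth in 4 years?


Future value formula: FV = PV × (1 + r)^t
FV = $24,000.00 × (1 + 0.085)^4
FV = $24,000.00 × 1.3858587
FV = $33,260.61

FV = PV × (1 + r)^t = $33,260.61


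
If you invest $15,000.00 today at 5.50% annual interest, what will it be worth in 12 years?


Future value formula: FV = PV × (1 + r)^t
FV = $15,000.00 × (1 + 0.055)^12
FV = $15,000.00 × 1.9012075
FV = $28,518.11

FV = PV × (1 + r)^t = $28,518.11


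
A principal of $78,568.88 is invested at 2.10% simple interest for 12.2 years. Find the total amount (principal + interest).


Total amount formula: A = P(1 + rt) = P + P·r·t
Interest: I = P × r × t = $78,568.88 × 0.021 × 12.2 = $20,129.35
A = P + I = $78,568.88 + $20,129.35 = $98,698.23

A = P + I = P(1 + rt) = $98,698.23


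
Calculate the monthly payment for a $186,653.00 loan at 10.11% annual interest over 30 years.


Loan payment formula: PMT = PV × r / (1 − (1 + r)^(−n))
Monthly rate r = 0.1011/12 = 0.008425, n = 360 months
Denominator: 1 − (1 + 0.1011/12)^(−360) = 0.951213
PMT = $186,653.00 × (0.1011/12) / 0.951213
PMT = $1,653.21 per month

PMT = PV × r / (1-(1+r)^(-n)) = $1,653.21/month


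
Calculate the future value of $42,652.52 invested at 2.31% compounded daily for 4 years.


Compound interest formula: A = P(1 + r/n)^(nt)
A = $42,652.52 × (1 + 0.0231/365)^(365 × 4)
Growth factor: (1 + 0.0231/365)^1460 = 1.0968002
A = $42,652.52 × 1.0968002
A = $46,781.29

A = P(1 + r/n)^(nt) = $46,781.29


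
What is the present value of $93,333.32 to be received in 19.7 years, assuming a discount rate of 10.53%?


Present value formula: PV = FV / (1 + r)^t
PV = $93,333.32 / (1 + 0.1053)^19.7
PV = $93,333.32 / 7.187194
PV = $12,986.06

PV = FV / (1 + r)^t = $12,986.06


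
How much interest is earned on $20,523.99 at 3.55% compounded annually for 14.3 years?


Compound interest earned = final amount − principal.
A = P(1 + r/n)^(nt) = $20,523.99 × (1 + 0.0355/1)^(1 × 14.3) = $33,799.34
Interest = A − P = $33,799.34 − $20,523.99 = $13,275.35

Interest = A - P = $13,275.35


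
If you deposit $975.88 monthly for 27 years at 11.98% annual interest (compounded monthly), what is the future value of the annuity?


Future value of an ordinary annuity: FV = PMT × ((1 + r)^n − 1) / r
Monthly rate r = 0.1198/12 ≈ 0.00998333, n = 324
FV = $975.88 × ((1 + 0.1198/12)^324 − 1) / (0.1198/12)
FV = $975.88 × 2403.217469
FV = $2,345,251.86

FV = PMT × ((1+r)^n - 1)/r = $2,345,251.86


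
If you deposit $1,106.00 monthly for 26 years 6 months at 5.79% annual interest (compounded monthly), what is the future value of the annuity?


Future value of an ordinary annuity: FV = PMT × ((1 + r)^n − 1) / r
Monthly rate r = 0.0579/12 = 0.004825, n = 318
FV = $1,106.00 × ((1 + 0.0579/12)^318 − 1) / (0.0579/12)
FV = $1,106.00 × 750.5133586
FV = $830,067.77

FV = PMT × ((1+r)^n - 1)/r = $830,067.77


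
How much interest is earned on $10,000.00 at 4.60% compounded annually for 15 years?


Compound interest earned = final amount − principal.
A = P(1 + r/n)^(nt) = $10,000.00 × (1 + 0.046/1)^(1 × 15) = $19,632.48
Interest = A − P = $19,632.48 − $10,000.00 = $9,632.48

Interest = A - P = $9,632.48


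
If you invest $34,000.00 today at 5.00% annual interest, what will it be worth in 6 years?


Future value formula: FV = PV × (1 + r)^t
FV = $34,000.00 × (1 + 0.05)^6
FV = $34,000.00 × 1.3400956
FV = $45,563.25

FV = PV × (1 + r)^t = $45,563.25


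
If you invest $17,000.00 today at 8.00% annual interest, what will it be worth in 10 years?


Future value formula: FV = PV × (1 + r)^t
FV = $17,000.00 × (1 + 0.08)^10
FV = $17,000.00 × 2.158924997
FV = $36,701.72

FV = PV × (1 + r)^t = $36,701.72


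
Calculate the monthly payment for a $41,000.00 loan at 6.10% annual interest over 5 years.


Loan payment formula: PMT = PV × r / (1 − (1 + r)^(−n))
Monthly rate r = 0.061/12 ≈ 0.00508333, n = 60 months
Denominator: 1 − (1 + 0.061/12)^(−60) = 0.262307
PMT = $41,000.00 × (0.061/12) / 0.262307
PMT = $794.55 per month

PMT = PV × r / (1-(1+r)^(-n)) = $794.55/month


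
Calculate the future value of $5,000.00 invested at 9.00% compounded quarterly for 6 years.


Compound interest formula: A = P(1 + r/n)^(nt)
A = $5,000.00 × (1 + 0.09/4)^(4 × 6)
Growth factor: (1 + 0.09/4)^24 = 1.7057666
A = $5,000.00 × 1.7057666
A = $8,528.83

A = P(1 + r/n)^(nt) = $8,528.83


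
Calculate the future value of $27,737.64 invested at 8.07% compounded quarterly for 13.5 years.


Compound interest formula: A = P(1 + r/n)^(nt)
A = $27,737.64 × (1 + 0.0807/4)^(4 × 13.5)
Growth factor: (1 + 0.0807/4)^54 = 2.9405769
A = $27,737.64 × 2.9405769
A = $81,564.66

A = P(1 + r/n)^(nt) = $81,564.66


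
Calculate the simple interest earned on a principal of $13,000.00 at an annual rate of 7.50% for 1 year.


Simple interest formula: I = P × r × t
I = $13,000.00 × 0.075 × 1
I = $975.00

I = P × r × t = $975.00


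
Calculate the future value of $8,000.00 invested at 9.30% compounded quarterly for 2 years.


Compound interest formula: A = P(1 + r/n)^(nt)
A = $8,000.00 × (1 + 0.093/4)^(4 × 2)
Growth factor: (1 + 0.093/4)^8 = 1.201860
A = $8,000.00 × 1.201860
A = $9,614.88

A = P(1 + r/n)^(nt) = $9,614.88


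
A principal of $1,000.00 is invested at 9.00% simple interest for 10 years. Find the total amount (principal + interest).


Total amount formula: A = P(1 + rt) = P + P·r·t
Interest: I = P × r × t = $1,000.00 × 0.09 × 10 = $900.00
A = P + I = $1,000.00 + $900.00 = $1,900.00

A = P + I = P(1 + rt) = $1,900.00


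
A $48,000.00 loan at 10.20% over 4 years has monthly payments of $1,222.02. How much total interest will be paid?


Total paid over the life of the loan = PMT × n.
Total paid = $1,222.02 × 48 = $58,656.96
Total interest = total paid − principal = $58,656.96 − $48,000.00 = $10,656.96

Total interest = (PMT × n) - PV = $10,656.96


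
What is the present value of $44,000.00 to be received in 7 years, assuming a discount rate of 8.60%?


Present value formula: PV = FV / (1 + r)^t
PV = $44,000.00 / (1 + 0.086)^7
PV = $44,000.00 / 1.781594
PV = $24,696.98

PV = FV / (1 + r)^t = $24,696.98


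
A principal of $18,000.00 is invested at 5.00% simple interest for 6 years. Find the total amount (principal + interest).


Total amount formula: A = P(1 + rt) = P + P·r·t
Interest: I = P × r × t = $18,000.00 × 0.05 × 6 = $5,400.00
A = P + I = $18,000.00 + $5,400.00 = $23,400.00

A = P + I = P(1 + rt) = $23,400.00


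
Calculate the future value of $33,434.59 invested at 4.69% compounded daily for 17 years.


Compound interest formula: A = P(1 + r/n)^(nt)
A = $33,434.59 × (1 + 0.0469/365)^(365 × 17)
Growth factor: (1 + 0.0469/365)^6205 = 2.2194264
A = $33,434.59 × 2.2194264
A = $74,205.61

A = P(1 + r/n)^(nt) = $74,205.61


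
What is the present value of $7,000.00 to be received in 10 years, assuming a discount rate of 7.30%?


Present value formula: PV = FV / (1 + r)^t
PV = $7,000.00 / (1 + 0.073)^10
PV = $7,000.00 / 2.023006
PV = $3,460.20

PV = FV / (1 + r)^t = $3,460.20


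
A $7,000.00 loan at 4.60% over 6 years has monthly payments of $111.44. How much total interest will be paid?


Total paid over the life of the loan = PMT × n.
Total paid = $111.44 × 72 = $8,023.68
Total interest = total paid − principal = $8,023.68 − $7,000.00 = $1,023.68

Total interest = (PMT × n) - PV = $1,023.68


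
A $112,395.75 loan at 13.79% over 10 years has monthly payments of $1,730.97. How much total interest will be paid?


Total paid over the life of the loan = PMT × n.
Total paid = $1,730.97 × 120 = $207,716.40
Total interest = total paid − principal = $207,716.40 − $112,395.75 = $95,320.65

Total interest = (PMT × n) - PV = $95,320.65


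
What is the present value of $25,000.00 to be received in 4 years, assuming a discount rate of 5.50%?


Present value formula: PV = FV / (1 + r)^t
PV = $25,000.00 / (1 + 0.055)^4
PV = $25,000.00 / 1.2388247
PV = $20,180.42

PV = FV / (1 + r)^t = $20,180.42


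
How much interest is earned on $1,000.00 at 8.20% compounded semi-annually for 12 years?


Compound interest earned = final amount − principal.
A = P(1 + r/n)^(nt) = $1,000.00 × (1 + 0.082/2)^(2 × 12) = $2,623.12
Interest = A − P = $2,623.12 − $1,000.00 = $1,623.12

Interest = A - P = $1,623.12


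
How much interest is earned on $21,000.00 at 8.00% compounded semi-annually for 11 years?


Compound interest earned = final amount − principal.
A = P(1 + r/n)^(nt) = $21,000.00 × (1 + 0.08/2)^(2 × 11) = $49,768.29
Interest = A − P = $49,768.29 − $21,000.00 = $28,768.29

Interest = A - P = $28,768.29


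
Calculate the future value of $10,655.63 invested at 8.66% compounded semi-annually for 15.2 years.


Compound interest formula: A = P(1 + r/n)^(nt)
A = $10,655.63 × (1 + 0.0866/2)^(2 × 15.2)
Growth factor: (1 + 0.0866/2)^30.4 = 3.627771
A = $10,655.63 × 3.627771
A = $38,656.19

A = P(1 + r/n)^(nt) = $38,656.19


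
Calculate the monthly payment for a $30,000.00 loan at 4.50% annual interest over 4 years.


Loan payment formula: PMT = PV × r / (1 − (1 + r)^(−n))
Monthly rate r = 0.045/12 = 0.00375, n = 48 months
Denominator: 1 − (1 + 0.045/12)^(−48) = 0.164449
PMT = $30,000.00 × (0.045/12) / 0.164449
PMT = $684.10 per month

PMT = PV × r / (1-(1+r)^(-n)) = $684.10/month


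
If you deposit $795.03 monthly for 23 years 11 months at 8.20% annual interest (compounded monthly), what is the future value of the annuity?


Future value of an ordinary annuity: FV = PMT × ((1 + r)^n − 1) / r
Monthly rate r = 0.082/12 ≈ 0.00683333, n = 287
FV = $795.03 × ((1 + 0.082/12)^287 − 1) / (0.082/12)
FV = $795.03 × 886.882304
FV = $705,098.04

FV = PMT × ((1+r)^n - 1)/r = $705,098.04


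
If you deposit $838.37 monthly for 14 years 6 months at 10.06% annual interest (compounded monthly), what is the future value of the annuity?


Future value of an ordinary annuity: FV = PMT × ((1 + r)^n − 1) / r
Monthly rate r = 0.1006/12 ≈ 0.00838333, n = 174
FV = $838.37 × ((1 + 0.1006/12)^174 − 1) / (0.1006/12)
FV = $838.37 × 390.572171
FV = $327,443.99

FV = PMT × ((1+r)^n - 1)/r = $327,443.99


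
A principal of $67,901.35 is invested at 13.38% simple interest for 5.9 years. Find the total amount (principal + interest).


Total amount formula: A = P(1 + rt) = P + P·r·t
Interest: I = P × r × t = $67,901.35 × 0.1338 × 5.9 = $53,602.68
A = P + I = $67,901.35 + $53,602.68 = $121,504.03

A = P + I = P(1 + rt) = $121,504.03


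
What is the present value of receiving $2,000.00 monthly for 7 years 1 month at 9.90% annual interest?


Present value of an ordinary annuity: PV = PMT × (1 − (1 + r)^(−n)) / r
Monthly rate r = 0.099/12 = 0.00825, n = 85
PV = $2,000.00 × (1 − (1 + 0.099/12)^(−85)) / (0.099/12)
PV = $2,000.00 × 60.921960
PV = $121,843.92

PV = PMT × (1-(1+r)^(-n))/r = $121,843.92


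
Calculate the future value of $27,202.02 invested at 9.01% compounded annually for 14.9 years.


Compound interest formula: A = P(1 + r/n)^(nt)
A = $27,202.02 × (1 + 0.0901/1)^(1 × 14.9)
Growth factor: (1 + 0.0901/1)^14.9 = 3.6161669
A = $27,202.02 × 3.6161669
A = $98,367.04

A = P(1 + r/n)^(nt) = $98,367.04


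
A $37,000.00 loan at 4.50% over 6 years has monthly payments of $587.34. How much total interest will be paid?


Total paid over the life of the loan = PMT × n.
Total paid = $587.34 × 72 = $42,288.48
Total interest = total paid − principal = $42,288.48 − $37,000.00 = $5,288.48

Total interest = (PMT × n) - PV = $5,288.48


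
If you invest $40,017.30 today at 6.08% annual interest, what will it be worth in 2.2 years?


Future value formula: FV = PV × (1 + r)^t
FV = $40,017.30 × (1 + 0.0608)^2.2
FV = $40,017.30 × 1.138659
FV = $45,566.06

FV = PV × (1 + r)^t = $45,566.06


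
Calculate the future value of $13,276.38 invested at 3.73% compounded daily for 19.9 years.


Compound interest formula: A = P(1 + r/n)^(nt)
A = $13,276.38 × (1 + 0.0373/365)^(365 × 19.9)
Growth factor: (1 + 0.0373/365)^7263.5 = 2.100619
A = $13,276.38 × 2.100619
A = $27,888.62

A = P(1 + r/n)^(nt) = $27,888.62


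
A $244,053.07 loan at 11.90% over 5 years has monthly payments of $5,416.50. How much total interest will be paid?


Total paid over the life of the loan = PMT × n.
Total paid = $5,416.50 × 60 = $324,990.00
Total interest = total paid − principal = $324,990.00 − $244,053.07 = $80,936.93

Total interest = (PMT × n) - PV = $80,936.93


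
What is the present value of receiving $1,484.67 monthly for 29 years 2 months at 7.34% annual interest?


Present value of an ordinary annuity: PV = PMT × (1 − (1 + r)^(−n)) / r
Monthly rate r = 0.0734/12 ≈ 0.00611667, n = 350
PV = $1,484.67 × (1 − (1 + 0.0734/12)^(−350)) / (0.0734/12)
PV = $1,484.67 × 144.142903
PV = $214,004.64

PV = PMT × (1-(1+r)^(-n))/r = $214,004.64


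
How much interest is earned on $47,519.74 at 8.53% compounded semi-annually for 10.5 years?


Compound interest earned = final amount − principal.
A = P(1 + r/n)^(nt) = $47,519.74 × (1 + 0.0853/2)^(2 × 10.5) = $114,230.89
Interest = A − P = $114,230.89 − $47,519.74 = $66,711.15

Interest = A - P = $66,711.15


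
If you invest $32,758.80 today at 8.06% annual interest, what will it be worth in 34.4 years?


Future value formula: FV = PV × (1 + r)^t
FV = $32,758.80 × (1 + 0.0806)^34.4
FV = $32,758.80 × 14.3904619
FV = $471,414.26

FV = PV × (1 + r)^t = $471,414.26


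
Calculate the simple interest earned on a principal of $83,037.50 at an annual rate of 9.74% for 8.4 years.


Simple interest formula: I = P × r × t
I = $83,037.50 × 0.0974 × 8.4
I = $67,937.96

I = P × r × t = $67,937.96


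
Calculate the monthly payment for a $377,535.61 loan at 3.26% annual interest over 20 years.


Loan payment formula: PMT = PV × r / (1 − (1 + r)^(−n))
Monthly rate r = 0.0326/12 ≈ 0.00271667, n = 240 months
Denominator: 1 − (1 + 0.0326/12)^(−240) = 0.478536
PMT = $377,535.61 × (0.0326/12) / 0.478536
PMT = $2,143.28 per month

PMT = PV × r / (1-(1+r)^(-n)) = $2,143.28/month


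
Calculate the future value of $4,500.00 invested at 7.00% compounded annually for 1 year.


Compound interest formula: A = P(1 + r/n)^(nt)
A = $4,500.00 × (1 + 0.07/1)^(1 × 1)
Growth factor: (1 + 0.07/1)^1 = 1.070000
A = $4,500.00 × 1.070000
A = $4,815.00

A = P(1 + r/n)^(nt) = $4,815.00


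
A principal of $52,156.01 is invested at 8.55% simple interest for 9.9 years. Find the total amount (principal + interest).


Total amount formula: A = P(1 + rt) = P + P·r·t
Interest: I = P × r × t = $52,156.01 × 0.0855 × 9.9 = $44,147.45
A = P + I = $52,156.01 + $44,147.45 = $96,303.46

A = P + I = P(1 + rt) = $96,303.46


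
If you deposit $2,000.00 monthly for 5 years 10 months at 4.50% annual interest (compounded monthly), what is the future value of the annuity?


Future value of an ordinary annuity: FV = PMT × ((1 + r)^n − 1) / r
Monthly rate r = 0.045/12 = 0.00375, n = 70
FV = $2,000.00 × ((1 + 0.045/12)^70 − 1) / (0.045/12)
FV = $2,000.00 × 79.876877
FV = $159,753.75

FV = PMT × ((1+r)^n - 1)/r = $159,753.75


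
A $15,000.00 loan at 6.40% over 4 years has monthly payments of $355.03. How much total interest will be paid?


Total paid over the life of the loan = PMT × n.
Total paid = $355.03 × 48 = $17,041.44
Total interest = total paid − principal = $17,041.44 − $15,000.00 = $2,041.44

Total interest = (PMT × n) - PV = $2,041.44


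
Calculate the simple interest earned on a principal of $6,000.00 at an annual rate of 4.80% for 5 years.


Simple interest formula: I = P × r × t
I = $6,000.00 × 0.048 × 5
I = $1,440.00

I = P × r × t = $1,440.00


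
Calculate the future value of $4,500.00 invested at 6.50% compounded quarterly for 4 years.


Compound interest formula: A = P(1 + r/n)^(nt)
A = $4,500.00 × (1 + 0.065/4)^(4 × 4)
Growth factor: (1 + 0.065/4)^16 = 1.294222
A = $4,500.00 × 1.294222
A = $5,824.00

A = P(1 + r/n)^(nt) = $5,824.00


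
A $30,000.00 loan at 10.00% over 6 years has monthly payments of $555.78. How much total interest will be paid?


Total paid over the life of the loan = PMT × n.
Total paid = $555.78 × 72 = $40,016.16
Total interest = total paid − principal = $40,016.16 − $30,000.00 = $10,016.16

Total interest = (PMT × n) - PV = $10,016.16


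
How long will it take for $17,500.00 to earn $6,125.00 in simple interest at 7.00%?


Rearrange the simple interest formula for t:
I = P × r × t  ⇒  t = I / (P × r)
t = $6,125.00 / ($17,500.00 × 0.07)
t = 5

t = I/(P×r) = 5 years


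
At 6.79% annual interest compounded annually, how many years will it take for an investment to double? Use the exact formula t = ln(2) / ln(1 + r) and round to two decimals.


Doubling condition: (1 + r)^t = 2
Take ln of both sides: t × ln(1 + r) = ln(2)
t = ln(2) / ln(1 + r)
t = 0.693147 / 0.065694
t = 10.55

t = ln(2) / ln(1 + r) = 10.55 years


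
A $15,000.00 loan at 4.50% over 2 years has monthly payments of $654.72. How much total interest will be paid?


Total paid over the life of the loan = PMT × n.
Total paid = $654.72 × 24 = $15,713.28
Total interest = total paid − principal = $15,713.28 − $15,000.00 = $713.28

Total interest = (PMT × n) - PV = $713.28


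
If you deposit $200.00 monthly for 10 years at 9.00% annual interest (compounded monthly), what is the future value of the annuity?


Future value of an ordinary annuity: FV = PMT × ((1 + r)^n − 1) / r
Monthly rate r = 0.09/12 = 0.0075, n = 120
FV = $200.00 × ((1 + 0.09/12)^120 − 1) / (0.09/12)
FV = $200.00 × 193.514277
FV = $38,702.86

FV = PMT × ((1+r)^n - 1)/r = $38,702.86


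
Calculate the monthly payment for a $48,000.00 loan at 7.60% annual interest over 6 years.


Loan payment formula: PMT = PV × r / (1 − (1 + r)^(−n))
Monthly rate r = 0.076/12 ≈ 0.00633333, n = 72 months
Denominator: 1 − (1 + 0.076/12)^(−72) = 0.365274
PMT = $48,000.00 × (0.076/12) / 0.365274
PMT = $832.25 per month

PMT = PV × r / (1-(1+r)^(-n)) = $832.25/month


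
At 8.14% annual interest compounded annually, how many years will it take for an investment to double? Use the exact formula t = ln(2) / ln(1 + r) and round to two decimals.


Doubling condition: (1 + r)^t = 2
Take ln of both sides: t × ln(1 + r) = ln(2)
t = ln(2) / ln(1 + r)
t = 0.693147 / 0.078256
t = 8.86

t = ln(2) / ln(1 + r) = 8.86 years


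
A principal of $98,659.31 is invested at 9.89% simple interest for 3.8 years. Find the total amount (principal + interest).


Total amount formula: A = P(1 + rt) = P + P·r·t
Interest: I = P × r × t = $98,659.31 × 0.0989 × 3.8 = $37,078.14
A = P + I = $98,659.31 + $37,078.14 = $135,737.45

A = P + I = P(1 + rt) = $135,737.45


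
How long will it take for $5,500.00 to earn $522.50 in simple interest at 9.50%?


Rearrange the simple interest formula for t:
I = P × r × t  ⇒  t = I / (P × r)
t = $522.50 / ($5,500.00 × 0.095)
t = 1

t = I/(P×r) = 1 year


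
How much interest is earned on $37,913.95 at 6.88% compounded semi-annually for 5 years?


Compound interest earned = final amount − principal.
A = P(1 + r/n)^(nt) = $37,913.95 × (1 + 0.0688/2)^(2 × 5) = $53,172.14
Interest = A − P = $53,172.14 − $37,913.95 = $15,258.19

Interest = A - P = $15,258.19


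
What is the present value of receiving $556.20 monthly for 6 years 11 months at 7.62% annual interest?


Present value of an ordinary annuity: PV = PMT × (1 − (1 + r)^(−n)) / r
Monthly rate r = 0.0762/12 = 0.00635, n = 83
PV = $556.20 × (1 − (1 + 0.0762/12)^(−83)) / (0.0762/12)
PV = $556.20 × 64.357725
PV = $35,795.77

PV = PMT × (1-(1+r)^(-n))/r = $35,795.77


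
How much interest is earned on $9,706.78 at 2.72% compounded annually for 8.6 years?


Compound interest earned = final amount − principal.
A = P(1 + r/n)^(nt) = $9,706.78 × (1 + 0.0272/1)^(1 × 8.6) = $12,226.67
Interest = A − P = $12,226.67 − $9,706.78 = $2,519.89

Interest = A - P = $2,519.89


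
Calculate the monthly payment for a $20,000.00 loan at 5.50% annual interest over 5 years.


Loan payment formula: PMT = PV × r / (1 − (1 + r)^(−n))
Monthly rate r = 0.055/12 ≈ 0.00458333, n = 60 months
Denominator: 1 − (1 + 0.055/12)^(−60) = 0.239950
PMT = $20,000.00 × (0.055/12) / 0.239950
PMT = $382.02 per month

PMT = PV × r / (1-(1+r)^(-n)) = $382.02/month


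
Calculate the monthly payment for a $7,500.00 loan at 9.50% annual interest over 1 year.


Loan payment formula: PMT = PV × r / (1 − (1 + r)^(−n))
Monthly rate r = 0.095/12 ≈ 0.00791667, n = 12 months
Denominator: 1 − (1 + 0.095/12)^(−12) = 0.090287
PMT = $7,500.00 × (0.095/12) / 0.090287
PMT = $657.63 per month

PMT = PV × r / (1-(1+r)^(-n)) = $657.63/month


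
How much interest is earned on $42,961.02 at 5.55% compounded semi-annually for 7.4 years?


Compound interest earned = final amount − principal.
A = P(1 + r/n)^(nt) = $42,961.02 × (1 + 0.0555/2)^(2 × 7.4) = $64,418.32
Interest = A − P = $64,418.32 − $42,961.02 = $21,457.30

Interest = A - P = $21,457.30


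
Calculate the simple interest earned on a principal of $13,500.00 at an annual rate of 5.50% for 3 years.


Simple interest formula: I = P × r × t
I = $13,500.00 × 0.055 × 3
I = $2,227.50

I = P × r × t = $2,227.50
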